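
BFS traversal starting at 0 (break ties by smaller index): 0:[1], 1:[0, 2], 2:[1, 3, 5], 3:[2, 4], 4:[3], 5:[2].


BFS queue: start with [0]
Visit order: [0, 1, 2, 3, 5, 4]


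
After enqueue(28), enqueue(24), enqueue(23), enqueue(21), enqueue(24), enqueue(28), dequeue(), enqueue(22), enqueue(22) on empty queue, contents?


enqueue(28) -> [28]
enqueue(24) -> [28, 24]
enqueue(23) -> [28, 24, 23]
enqueue(21) -> [28, 24, 23, 21]
enqueue(24) -> [28, 24, 23, 21, 24]
enqueue(28) -> [28, 24, 23, 21, 24, 28]
dequeue() returns 28 -> [24, 23, 21, 24, 28]
enqueue(22) -> [24, 23, 21, 24, 28, 22]
enqueue(22) -> [24, 23, 21, 24, 28, 22, 22]
Final queue (front to back): [24, 23, 21, 24, 28, 22, 22]


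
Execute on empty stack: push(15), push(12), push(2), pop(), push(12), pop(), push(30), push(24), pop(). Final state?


push(15) -> [15]
push(12) -> [15, 12]
push(2) -> [15, 12, 2]
pop() returns 2 -> [15, 12]
push(12) -> [15, 12, 12]
pop() returns 12 -> [15, 12]
push(30) -> [15, 12, 30]
push(24) -> [15, 12, 30, 24]
pop() returns 24 -> [15, 12, 30]
Final stack (bottom to top): [15, 12, 30]


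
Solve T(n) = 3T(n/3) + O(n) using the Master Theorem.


a=3, b=3, c=1. log_3(3)=1 = c=1. Case 2: O(n^c log n) = O(n log n)
Complexity: O(n log n)


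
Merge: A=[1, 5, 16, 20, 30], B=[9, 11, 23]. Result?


Compare heads, take smaller each step.
Merged: [1, 5, 9, 11, 16, 20, 23, 30]


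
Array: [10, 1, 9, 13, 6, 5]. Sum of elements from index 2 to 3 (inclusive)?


Prefix sums: [0, 10, 11, 20, 33, 39, 44]
Sum[2..3] = prefix[4] - prefix[2] = 33 - 11 = 22


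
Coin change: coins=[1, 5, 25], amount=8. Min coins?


dp[0]=0; dp[i]=1+min(dp[i-c] for c in coins)
...dp[3]=3, dp[4]=4, dp[5]=1, dp[6]=2, dp[7]=3, dp[8]=4
Minimum coins for 8 = 4


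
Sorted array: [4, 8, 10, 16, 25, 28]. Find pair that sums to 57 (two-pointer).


Two pointers: lo=0, hi=5
No pair sums to 57


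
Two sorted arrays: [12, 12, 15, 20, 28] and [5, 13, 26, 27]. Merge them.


Compare heads, take smaller each step.
Merged: [5, 12, 12, 13, 15, 20, 26, 27, 28]


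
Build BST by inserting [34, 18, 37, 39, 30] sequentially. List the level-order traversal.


Root = 34; build tree by BST insertion.
Level-Order traversal: [34, 18, 37, 30, 39]


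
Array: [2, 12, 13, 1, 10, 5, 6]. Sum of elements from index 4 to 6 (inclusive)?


Prefix sums: [0, 2, 14, 27, 28, 38, 43, 49]
Sum[4..6] = prefix[7] - prefix[4] = 49 - 28 = 21


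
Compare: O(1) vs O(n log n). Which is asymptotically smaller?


constant grows slower than linearithmic
O(1) is asymptotically smaller; O(n log n) grows faster


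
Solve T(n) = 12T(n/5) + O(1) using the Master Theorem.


a=12, b=5, c=0. log_5(12)=1.544 > c=0. Case 1: O(n^log_b(a)) = O(n^1.544)
Complexity: O(n^1.544)


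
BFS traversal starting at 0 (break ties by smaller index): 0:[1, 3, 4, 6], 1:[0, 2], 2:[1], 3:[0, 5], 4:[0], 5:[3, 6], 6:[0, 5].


BFS queue: start with [0]
Visit order: [0, 1, 3, 4, 6, 2, 5]


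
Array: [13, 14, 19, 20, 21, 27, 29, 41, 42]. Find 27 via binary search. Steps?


Search for 27:
[0,8] mid=4 arr[4]=21
[5,8] mid=6 arr[6]=29
[5,5] mid=5 arr[5]=27
Total: 3 comparisons


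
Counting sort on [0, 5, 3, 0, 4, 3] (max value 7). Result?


Count array: [2, 0, 0, 2, 1, 1, 0, 0]
Reconstruct: [0, 0, 3, 3, 4, 5]


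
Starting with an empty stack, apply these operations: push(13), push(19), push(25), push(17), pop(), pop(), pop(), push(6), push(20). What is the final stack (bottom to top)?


push(13) -> [13]
push(19) -> [13, 19]
push(25) -> [13, 19, 25]
push(17) -> [13, 19, 25, 17]
pop() returns 17 -> [13, 19, 25]
pop() returns 25 -> [13, 19]
pop() returns 19 -> [13]
push(6) -> [13, 6]
push(20) -> [13, 6, 20]
Final stack (bottom to top): [13, 6, 20]


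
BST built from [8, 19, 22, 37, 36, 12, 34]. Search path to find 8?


BST root = 8
Search for 8: compare at each node
Path: [8]


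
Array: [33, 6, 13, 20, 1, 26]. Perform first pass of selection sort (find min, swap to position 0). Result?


After one pass: [1, 6, 13, 20, 33, 26]


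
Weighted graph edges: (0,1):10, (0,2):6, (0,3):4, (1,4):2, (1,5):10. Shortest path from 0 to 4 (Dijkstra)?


Dijkstra from 0:
Distances: {0: 0, 1: 10, 2: 6, 3: 4, 4: 12, 5: 20}
Shortest distance to 4 = 12, path = [0, 1, 4]


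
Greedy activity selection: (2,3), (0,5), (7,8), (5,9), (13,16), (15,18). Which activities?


Greedy: pick earliest-ending, then skip overlaps.
Selected (3 activities): [(2, 3), (7, 8), (13, 16)]


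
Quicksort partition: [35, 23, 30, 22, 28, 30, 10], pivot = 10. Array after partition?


Elements <= 10 go left of pivot.
Result: [10, 23, 30, 22, 28, 30, 35], pivot at index 0


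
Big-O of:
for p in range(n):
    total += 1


Per nesting level: O(n) = O(n)
Complexity: O(n)


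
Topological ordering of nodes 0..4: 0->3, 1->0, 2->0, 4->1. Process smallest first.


Kahn's algorithm, process smallest node first
Order: [2, 4, 1, 0, 3]


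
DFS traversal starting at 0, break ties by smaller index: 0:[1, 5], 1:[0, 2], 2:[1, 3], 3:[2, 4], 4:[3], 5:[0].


DFS stack-based: start with [0]
Visit order: [0, 1, 2, 3, 4, 5]


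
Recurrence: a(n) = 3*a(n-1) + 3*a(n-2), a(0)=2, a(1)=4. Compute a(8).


Build bottom-up:
...a(6)=3618, a(7)=13716, a(8)=3*13716+3*3618=52002


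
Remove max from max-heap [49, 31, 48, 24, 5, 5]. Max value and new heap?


Max = 49
Replace root with last, heapify down
Resulting heap: [48, 31, 5, 24, 5]


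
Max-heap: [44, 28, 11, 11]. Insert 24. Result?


Append 24: [44, 28, 11, 11, 24]
Bubble up: no swaps needed
Result: [44, 28, 11, 11, 24]


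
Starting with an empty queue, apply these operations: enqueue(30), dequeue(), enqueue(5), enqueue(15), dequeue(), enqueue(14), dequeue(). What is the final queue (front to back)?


enqueue(30) -> [30]
dequeue() returns 30 -> []
enqueue(5) -> [5]
enqueue(15) -> [5, 15]
dequeue() returns 5 -> [15]
enqueue(14) -> [15, 14]
dequeue() returns 15 -> [14]
Final queue (front to back): [14]


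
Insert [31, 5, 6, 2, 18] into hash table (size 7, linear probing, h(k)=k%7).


Insertions: 31->slot 3; 5->slot 5; 6->slot 6; 2->slot 2; 18->slot 4
Table: [None, None, 2, 31, 18, 5, 6]


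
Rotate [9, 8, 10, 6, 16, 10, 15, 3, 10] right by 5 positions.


Right rotate by 5: [16, 10, 15, 3, 10, 9, 8, 10, 6]


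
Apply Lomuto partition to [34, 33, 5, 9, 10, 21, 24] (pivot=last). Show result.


Elements <= 24 go left of pivot.
Result: [5, 9, 10, 21, 24, 33, 34], pivot at index 4


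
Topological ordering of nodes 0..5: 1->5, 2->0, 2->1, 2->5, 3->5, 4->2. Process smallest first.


Kahn's algorithm, process smallest node first
Order: [3, 4, 2, 0, 1, 5]


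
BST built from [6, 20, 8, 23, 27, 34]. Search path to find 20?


BST root = 6
Search for 20: compare at each node
Path: [6, 20]


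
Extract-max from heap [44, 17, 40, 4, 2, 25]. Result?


Max = 44
Replace root with last, heapify down
Resulting heap: [40, 17, 25, 4, 2]


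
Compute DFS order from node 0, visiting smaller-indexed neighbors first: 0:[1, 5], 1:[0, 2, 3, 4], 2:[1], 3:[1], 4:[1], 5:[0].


DFS stack-based: start with [0]
Visit order: [0, 1, 2, 3, 4, 5]


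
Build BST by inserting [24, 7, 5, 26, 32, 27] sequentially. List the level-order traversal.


Root = 24; build tree by BST insertion.
Level-Order traversal: [24, 7, 26, 5, 32, 27]


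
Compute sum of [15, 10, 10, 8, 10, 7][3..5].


Prefix sums: [0, 15, 25, 35, 43, 53, 60]
Sum[3..5] = prefix[6] - prefix[3] = 60 - 35 = 25


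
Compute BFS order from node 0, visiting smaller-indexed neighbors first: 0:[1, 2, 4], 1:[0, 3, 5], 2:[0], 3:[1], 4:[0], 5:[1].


BFS queue: start with [0]
Visit order: [0, 1, 2, 4, 3, 5]


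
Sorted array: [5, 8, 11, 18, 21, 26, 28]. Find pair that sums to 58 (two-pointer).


Two pointers: lo=0, hi=6
No pair sums to 58


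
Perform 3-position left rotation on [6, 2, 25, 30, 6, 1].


Left rotate by 3: [30, 6, 1, 6, 2, 25]


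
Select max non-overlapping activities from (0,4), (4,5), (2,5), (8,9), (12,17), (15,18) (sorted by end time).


Greedy: pick earliest-ending, then skip overlaps.
Selected (4 activities): [(0, 4), (4, 5), (8, 9), (12, 17)]


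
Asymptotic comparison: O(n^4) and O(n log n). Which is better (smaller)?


linearithmic grows slower than quartic
O(n log n) is asymptotically smaller; O(n^4) grows faster


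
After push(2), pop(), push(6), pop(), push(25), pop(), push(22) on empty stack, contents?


push(2) -> [2]
pop() returns 2 -> []
push(6) -> [6]
pop() returns 6 -> []
push(25) -> [25]
pop() returns 25 -> []
push(22) -> [22]
Final stack (bottom to top): [22]


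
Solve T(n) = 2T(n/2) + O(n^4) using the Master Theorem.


a=2, b=2, c=4. log_2(2)=1 < c=4. Case 3: O(n^c) = O(n^4)
Complexity: O(n^4)


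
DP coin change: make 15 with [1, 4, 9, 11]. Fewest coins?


dp[0]=0; dp[i]=1+min(dp[i-c] for c in coins)
...dp[10]=2, dp[11]=1, dp[12]=2, dp[13]=2, dp[14]=3, dp[15]=2
Minimum coins for 15 = 2


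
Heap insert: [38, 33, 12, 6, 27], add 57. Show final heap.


Append 57: [38, 33, 12, 6, 27, 57]
Bubble up: swap idx 5(57) with idx 2(12); swap idx 2(57) with idx 0(38)
Result: [57, 33, 38, 6, 27, 12]


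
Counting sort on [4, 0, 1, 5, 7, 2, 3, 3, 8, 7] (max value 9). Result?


Count array: [1, 1, 1, 2, 1, 1, 0, 2, 1, 0]
Reconstruct: [0, 1, 2, 3, 3, 4, 5, 7, 7, 8]


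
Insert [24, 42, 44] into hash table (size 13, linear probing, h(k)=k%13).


Insertions: 24->slot 11; 42->slot 3; 44->slot 5
Table: [None, None, None, 42, None, 44, None, None, None, None, None, 24, None]


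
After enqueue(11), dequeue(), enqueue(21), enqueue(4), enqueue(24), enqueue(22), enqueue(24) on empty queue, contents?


enqueue(11) -> [11]
dequeue() returns 11 -> []
enqueue(21) -> [21]
enqueue(4) -> [21, 4]
enqueue(24) -> [21, 4, 24]
enqueue(22) -> [21, 4, 24, 22]
enqueue(24) -> [21, 4, 24, 22, 24]
Final queue (front to back): [21, 4, 24, 22, 24]


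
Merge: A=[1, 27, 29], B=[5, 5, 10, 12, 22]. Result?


Compare heads, take smaller each step.
Merged: [1, 5, 5, 10, 12, 22, 27, 29]


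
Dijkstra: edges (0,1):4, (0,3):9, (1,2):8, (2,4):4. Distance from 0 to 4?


Dijkstra from 0:
Distances: {0: 0, 1: 4, 2: 12, 3: 9, 4: 16}
Shortest distance to 4 = 16, path = [0, 1, 2, 4]


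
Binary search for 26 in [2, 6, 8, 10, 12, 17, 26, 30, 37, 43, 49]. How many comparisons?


Search for 26:
[0,10] mid=5 arr[5]=17
[6,10] mid=8 arr[8]=37
[6,7] mid=6 arr[6]=26
Total: 3 comparisons


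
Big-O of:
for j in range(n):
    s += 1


Per nesting level: O(n) = O(n)
Complexity: O(n)


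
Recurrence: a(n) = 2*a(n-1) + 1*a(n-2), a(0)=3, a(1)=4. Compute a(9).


Build bottom-up:
...a(7)=886, a(8)=2139, a(9)=2*2139+1*886=5164


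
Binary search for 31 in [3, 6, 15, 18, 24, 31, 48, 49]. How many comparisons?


Search for 31:
[0,7] mid=3 arr[3]=18
[4,7] mid=5 arr[5]=31
Total: 2 comparisons


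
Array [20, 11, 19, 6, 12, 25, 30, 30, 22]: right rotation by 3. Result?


Right rotate by 3: [30, 30, 22, 20, 11, 19, 6, 12, 25]


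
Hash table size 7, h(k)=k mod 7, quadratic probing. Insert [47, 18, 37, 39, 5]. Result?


Insertions: 47->slot 5; 18->slot 4; 37->slot 2; 39->slot 1; 5->slot 6
Table: [None, 39, 37, None, 18, 47, 5]


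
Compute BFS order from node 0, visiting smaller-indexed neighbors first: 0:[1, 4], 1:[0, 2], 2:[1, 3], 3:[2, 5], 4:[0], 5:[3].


BFS queue: start with [0]
Visit order: [0, 1, 4, 2, 3, 5]


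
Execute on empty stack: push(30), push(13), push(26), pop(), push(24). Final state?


push(30) -> [30]
push(13) -> [30, 13]
push(26) -> [30, 13, 26]
pop() returns 26 -> [30, 13]
push(24) -> [30, 13, 24]
Final stack (bottom to top): [30, 13, 24]


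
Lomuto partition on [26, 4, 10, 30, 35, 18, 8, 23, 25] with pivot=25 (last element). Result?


Elements <= 25 go left of pivot.
Result: [4, 10, 18, 8, 23, 25, 30, 35, 26], pivot at index 5


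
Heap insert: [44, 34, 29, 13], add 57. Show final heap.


Append 57: [44, 34, 29, 13, 57]
Bubble up: swap idx 4(57) with idx 1(34); swap idx 1(57) with idx 0(44)
Result: [57, 44, 29, 13, 34]


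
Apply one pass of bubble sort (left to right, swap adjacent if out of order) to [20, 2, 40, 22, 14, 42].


After one pass: [2, 20, 22, 14, 40, 42]


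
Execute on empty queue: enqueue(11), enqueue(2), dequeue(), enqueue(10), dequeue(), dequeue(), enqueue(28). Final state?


enqueue(11) -> [11]
enqueue(2) -> [11, 2]
dequeue() returns 11 -> [2]
enqueue(10) -> [2, 10]
dequeue() returns 2 -> [10]
dequeue() returns 10 -> []
enqueue(28) -> [28]
Final queue (front to back): [28]


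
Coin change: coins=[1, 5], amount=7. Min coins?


dp[0]=0; dp[i]=1+min(dp[i-c] for c in coins)
...dp[2]=2, dp[3]=3, dp[4]=4, dp[5]=1, dp[6]=2, dp[7]=3
Minimum coins for 7 = 3


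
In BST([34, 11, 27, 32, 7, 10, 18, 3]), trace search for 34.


BST root = 34
Search for 34: compare at each node
Path: [34]


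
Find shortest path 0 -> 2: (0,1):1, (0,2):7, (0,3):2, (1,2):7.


Dijkstra from 0:
Distances: {0: 0, 1: 1, 2: 7, 3: 2}
Shortest distance to 2 = 7, path = [0, 2]


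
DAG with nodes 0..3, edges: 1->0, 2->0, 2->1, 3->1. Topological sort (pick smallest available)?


Kahn's algorithm, process smallest node first
Order: [2, 3, 1, 0]


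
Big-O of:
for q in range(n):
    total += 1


Per nesting level: O(n) = O(n)
Complexity: O(n)


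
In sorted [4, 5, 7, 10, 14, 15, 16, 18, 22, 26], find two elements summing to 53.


Two pointers: lo=0, hi=9
No pair sums to 53


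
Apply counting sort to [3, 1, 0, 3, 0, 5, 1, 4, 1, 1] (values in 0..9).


Count array: [2, 4, 0, 2, 1, 1, 0, 0, 0, 0]
Reconstruct: [0, 0, 1, 1, 1, 1, 3, 3, 4, 5]


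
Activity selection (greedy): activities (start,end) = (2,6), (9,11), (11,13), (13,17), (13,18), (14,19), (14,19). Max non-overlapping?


Greedy: pick earliest-ending, then skip overlaps.
Selected (4 activities): [(2, 6), (9, 11), (11, 13), (13, 17)]


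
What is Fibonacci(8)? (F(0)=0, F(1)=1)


F(n)=F(n-1)+F(n-2)
...F(6)=8, F(7)=13, F(8)=21


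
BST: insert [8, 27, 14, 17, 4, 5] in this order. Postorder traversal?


Root = 8; build tree by BST insertion.
Postorder traversal: [5, 4, 17, 14, 27, 8]


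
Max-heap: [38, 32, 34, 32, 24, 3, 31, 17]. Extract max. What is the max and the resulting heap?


Max = 38
Replace root with last, heapify down
Resulting heap: [34, 32, 31, 32, 24, 3, 17]


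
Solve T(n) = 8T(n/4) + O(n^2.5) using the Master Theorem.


a=8, b=4, c=2.5. log_4(8)=1.5 < c=2.5. Case 3: O(n^c) = O(n^2.500)
Complexity: O(n^2.500)


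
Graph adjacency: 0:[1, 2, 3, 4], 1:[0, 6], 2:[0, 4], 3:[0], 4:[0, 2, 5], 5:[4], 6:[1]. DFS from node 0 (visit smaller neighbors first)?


DFS stack-based: start with [0]
Visit order: [0, 1, 6, 2, 4, 5, 3]


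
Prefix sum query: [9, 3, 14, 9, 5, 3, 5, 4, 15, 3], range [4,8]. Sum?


Prefix sums: [0, 9, 12, 26, 35, 40, 43, 48, 52, 67, 70]
Sum[4..8] = prefix[9] - prefix[4] = 67 - 35 = 32


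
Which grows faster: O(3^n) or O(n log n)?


linearithmic grows slower than exponential (base 3)
O(n log n) is asymptotically smaller; O(3^n) grows faster


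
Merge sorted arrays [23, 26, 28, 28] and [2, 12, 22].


Compare heads, take smaller each step.
Merged: [2, 12, 22, 23, 26, 28, 28]


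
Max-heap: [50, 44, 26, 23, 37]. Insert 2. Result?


Append 2: [50, 44, 26, 23, 37, 2]
Bubble up: no swaps needed
Result: [50, 44, 26, 23, 37, 2]


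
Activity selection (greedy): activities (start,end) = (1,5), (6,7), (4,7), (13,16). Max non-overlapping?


Greedy: pick earliest-ending, then skip overlaps.
Selected (3 activities): [(1, 5), (6, 7), (13, 16)]


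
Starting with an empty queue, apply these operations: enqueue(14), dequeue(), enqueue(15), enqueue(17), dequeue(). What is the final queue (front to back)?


enqueue(14) -> [14]
dequeue() returns 14 -> []
enqueue(15) -> [15]
enqueue(17) -> [15, 17]
dequeue() returns 15 -> [17]
Final queue (front to back): [17]


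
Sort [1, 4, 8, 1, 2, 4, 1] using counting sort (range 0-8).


Count array: [0, 3, 1, 0, 2, 0, 0, 0, 1]
Reconstruct: [1, 1, 1, 2, 4, 4, 8]


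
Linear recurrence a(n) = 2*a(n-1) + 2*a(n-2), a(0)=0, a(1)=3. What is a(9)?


Build bottom-up:
...a(7)=984, a(8)=2688, a(9)=2*2688+2*984=7344


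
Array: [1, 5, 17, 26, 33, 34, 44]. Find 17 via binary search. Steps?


Search for 17:
[0,6] mid=3 arr[3]=26
[0,2] mid=1 arr[1]=5
[2,2] mid=2 arr[2]=17
Total: 3 comparisons


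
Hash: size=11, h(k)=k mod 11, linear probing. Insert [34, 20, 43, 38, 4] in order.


Insertions: 34->slot 1; 20->slot 9; 43->slot 10; 38->slot 5; 4->slot 4
Table: [None, 34, None, None, 4, 38, None, None, None, 20, 43]


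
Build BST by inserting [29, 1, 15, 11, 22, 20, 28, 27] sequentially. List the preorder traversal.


Root = 29; build tree by BST insertion.
Preorder traversal: [29, 1, 15, 11, 22, 20, 28, 27]


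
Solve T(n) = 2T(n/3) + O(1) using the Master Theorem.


a=2, b=3, c=0. log_3(2)=0.631 > c=0. Case 1: O(n^log_b(a)) = O(n^0.631)
Complexity: O(n^0.631)


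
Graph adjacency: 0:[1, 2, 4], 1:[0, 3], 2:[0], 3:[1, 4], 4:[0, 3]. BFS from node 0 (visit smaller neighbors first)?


BFS queue: start with [0]
Visit order: [0, 1, 2, 4, 3]


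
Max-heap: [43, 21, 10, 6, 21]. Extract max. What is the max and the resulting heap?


Max = 43
Replace root with last, heapify down
Resulting heap: [21, 21, 10, 6]


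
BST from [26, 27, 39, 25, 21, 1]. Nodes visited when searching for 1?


BST root = 26
Search for 1: compare at each node
Path: [26, 25, 21, 1]


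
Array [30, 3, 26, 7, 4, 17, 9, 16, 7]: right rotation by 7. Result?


Right rotate by 7: [26, 7, 4, 17, 9, 16, 7, 30, 3]


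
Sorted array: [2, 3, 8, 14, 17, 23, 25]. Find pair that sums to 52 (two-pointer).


Two pointers: lo=0, hi=6
No pair sums to 52


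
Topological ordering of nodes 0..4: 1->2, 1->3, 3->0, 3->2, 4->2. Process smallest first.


Kahn's algorithm, process smallest node first
Order: [1, 3, 0, 4, 2]


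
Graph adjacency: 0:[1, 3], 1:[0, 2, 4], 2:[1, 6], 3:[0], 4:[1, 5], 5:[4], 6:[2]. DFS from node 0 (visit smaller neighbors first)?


DFS stack-based: start with [0]
Visit order: [0, 1, 2, 6, 4, 5, 3]


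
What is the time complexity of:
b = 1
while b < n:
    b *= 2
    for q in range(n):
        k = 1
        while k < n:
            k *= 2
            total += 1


Per nesting level: O(log n) * O(n) * O(log n) = O(n (log n)^2)
Complexity: O(n (log n)^2)


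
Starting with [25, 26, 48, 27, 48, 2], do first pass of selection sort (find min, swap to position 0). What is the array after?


After one pass: [2, 26, 48, 27, 48, 25]


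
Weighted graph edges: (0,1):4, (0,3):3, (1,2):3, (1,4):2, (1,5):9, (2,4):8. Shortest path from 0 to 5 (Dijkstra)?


Dijkstra from 0:
Distances: {0: 0, 1: 4, 2: 7, 3: 3, 4: 6, 5: 13}
Shortest distance to 5 = 13, path = [0, 1, 5]


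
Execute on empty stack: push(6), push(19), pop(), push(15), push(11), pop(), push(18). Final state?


push(6) -> [6]
push(19) -> [6, 19]
pop() returns 19 -> [6]
push(15) -> [6, 15]
push(11) -> [6, 15, 11]
pop() returns 11 -> [6, 15]
push(18) -> [6, 15, 18]
Final stack (bottom to top): [6, 15, 18]


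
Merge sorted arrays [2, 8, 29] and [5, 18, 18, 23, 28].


Compare heads, take smaller each step.
Merged: [2, 5, 8, 18, 18, 23, 28, 29]


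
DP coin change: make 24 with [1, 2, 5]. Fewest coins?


dp[0]=0; dp[i]=1+min(dp[i-c] for c in coins)
...dp[19]=5, dp[20]=4, dp[21]=5, dp[22]=5, dp[23]=6, dp[24]=6
Minimum coins for 24 = 6


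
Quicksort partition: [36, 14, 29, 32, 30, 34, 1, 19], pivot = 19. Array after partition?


Elements <= 19 go left of pivot.
Result: [14, 1, 19, 32, 30, 34, 36, 29], pivot at index 2


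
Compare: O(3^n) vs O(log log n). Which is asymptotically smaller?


double-logarithmic grows slower than exponential (base 3)
O(log log n) is asymptotically smaller; O(3^n) grows faster


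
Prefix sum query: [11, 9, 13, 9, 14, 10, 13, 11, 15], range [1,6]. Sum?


Prefix sums: [0, 11, 20, 33, 42, 56, 66, 79, 90, 105]
Sum[1..6] = prefix[7] - prefix[1] = 79 - 11 = 68


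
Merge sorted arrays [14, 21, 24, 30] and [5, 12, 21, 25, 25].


Compare heads, take smaller each step.
Merged: [5, 12, 14, 21, 21, 24, 25, 25, 30]


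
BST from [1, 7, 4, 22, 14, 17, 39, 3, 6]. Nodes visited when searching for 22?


BST root = 1
Search for 22: compare at each node
Path: [1, 7, 22]


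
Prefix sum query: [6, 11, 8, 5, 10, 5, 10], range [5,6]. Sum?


Prefix sums: [0, 6, 17, 25, 30, 40, 45, 55]
Sum[5..6] = prefix[7] - prefix[5] = 55 - 40 = 15


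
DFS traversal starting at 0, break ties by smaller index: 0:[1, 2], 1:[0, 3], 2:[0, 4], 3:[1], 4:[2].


DFS stack-based: start with [0]
Visit order: [0, 1, 3, 2, 4]


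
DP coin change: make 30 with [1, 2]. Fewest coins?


dp[0]=0; dp[i]=1+min(dp[i-c] for c in coins)
...dp[25]=13, dp[26]=13, dp[27]=14, dp[28]=14, dp[29]=15, dp[30]=15
Minimum coins for 30 = 15


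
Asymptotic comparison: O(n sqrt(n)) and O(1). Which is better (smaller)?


constant grows slower than n^1.5
O(1) is asymptotically smaller; O(n sqrt(n)) grows faster


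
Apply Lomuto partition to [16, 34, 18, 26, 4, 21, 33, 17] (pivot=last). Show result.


Elements <= 17 go left of pivot.
Result: [16, 4, 17, 26, 34, 21, 33, 18], pivot at index 2


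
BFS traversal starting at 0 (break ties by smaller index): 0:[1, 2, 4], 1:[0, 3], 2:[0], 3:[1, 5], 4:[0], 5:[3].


BFS queue: start with [0]
Visit order: [0, 1, 2, 4, 3, 5]


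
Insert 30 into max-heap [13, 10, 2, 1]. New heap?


Append 30: [13, 10, 2, 1, 30]
Bubble up: swap idx 4(30) with idx 1(10); swap idx 1(30) with idx 0(13)
Result: [30, 13, 2, 1, 10]


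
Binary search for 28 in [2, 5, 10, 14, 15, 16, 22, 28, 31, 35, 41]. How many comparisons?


Search for 28:
[0,10] mid=5 arr[5]=16
[6,10] mid=8 arr[8]=31
[6,7] mid=6 arr[6]=22
[7,7] mid=7 arr[7]=28
Total: 4 comparisons


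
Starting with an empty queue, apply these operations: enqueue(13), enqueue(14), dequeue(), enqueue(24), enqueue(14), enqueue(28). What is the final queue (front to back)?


enqueue(13) -> [13]
enqueue(14) -> [13, 14]
dequeue() returns 13 -> [14]
enqueue(24) -> [14, 24]
enqueue(14) -> [14, 24, 14]
enqueue(28) -> [14, 24, 14, 28]
Final queue (front to back): [14, 24, 14, 28]


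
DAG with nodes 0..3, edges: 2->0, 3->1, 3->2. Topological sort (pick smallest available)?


Kahn's algorithm, process smallest node first
Order: [3, 1, 2, 0]


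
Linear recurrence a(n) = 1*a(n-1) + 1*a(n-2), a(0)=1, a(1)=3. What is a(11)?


Build bottom-up:
...a(9)=123, a(10)=199, a(11)=1*199+1*123=322


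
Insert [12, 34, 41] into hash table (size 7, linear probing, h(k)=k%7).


Insertions: 12->slot 5; 34->slot 6; 41->slot 0
Table: [41, None, None, None, None, 12, 34]


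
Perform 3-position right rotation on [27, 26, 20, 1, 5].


Right rotate by 3: [20, 1, 5, 27, 26]


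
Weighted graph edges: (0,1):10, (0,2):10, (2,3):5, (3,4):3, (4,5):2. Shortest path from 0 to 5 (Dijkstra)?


Dijkstra from 0:
Distances: {0: 0, 1: 10, 2: 10, 3: 15, 4: 18, 5: 20}
Shortest distance to 5 = 20, path = [0, 2, 3, 4, 5]


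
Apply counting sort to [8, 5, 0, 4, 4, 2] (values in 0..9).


Count array: [1, 0, 1, 0, 2, 1, 0, 0, 1, 0]
Reconstruct: [0, 2, 4, 4, 5, 8]


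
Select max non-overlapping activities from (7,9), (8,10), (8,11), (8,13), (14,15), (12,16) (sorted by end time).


Greedy: pick earliest-ending, then skip overlaps.
Selected (2 activities): [(7, 9), (14, 15)]


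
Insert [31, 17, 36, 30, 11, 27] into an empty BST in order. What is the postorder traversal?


Root = 31; build tree by BST insertion.
Postorder traversal: [11, 27, 30, 17, 36, 31]


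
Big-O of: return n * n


Analysis: constant-time operation, no loop
Complexity: O(1)


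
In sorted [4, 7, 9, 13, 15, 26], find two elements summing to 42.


Two pointers: lo=0, hi=5
No pair sums to 42


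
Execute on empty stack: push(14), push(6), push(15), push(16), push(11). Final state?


push(14) -> [14]
push(6) -> [14, 6]
push(15) -> [14, 6, 15]
push(16) -> [14, 6, 15, 16]
push(11) -> [14, 6, 15, 16, 11]
Final stack (bottom to top): [14, 6, 15, 16, 11]


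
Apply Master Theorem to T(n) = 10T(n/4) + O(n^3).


a=10, b=4, c=3. log_4(10)=1.661 < c=3. Case 3: O(n^c) = O(n^3)
Complexity: O(n^3)


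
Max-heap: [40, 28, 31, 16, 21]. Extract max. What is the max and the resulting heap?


Max = 40
Replace root with last, heapify down
Resulting heap: [31, 28, 21, 16]


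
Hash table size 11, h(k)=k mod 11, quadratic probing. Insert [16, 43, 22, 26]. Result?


Insertions: 16->slot 5; 43->slot 10; 22->slot 0; 26->slot 4
Table: [22, None, None, None, 26, 16, None, None, None, None, 43]


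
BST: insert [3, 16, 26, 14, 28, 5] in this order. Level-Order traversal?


Root = 3; build tree by BST insertion.
Level-Order traversal: [3, 16, 14, 26, 5, 28]


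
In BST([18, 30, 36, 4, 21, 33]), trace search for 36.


BST root = 18
Search for 36: compare at each node
Path: [18, 30, 36]


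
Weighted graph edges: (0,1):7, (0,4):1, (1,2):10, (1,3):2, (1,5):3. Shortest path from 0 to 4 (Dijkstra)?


Dijkstra from 0:
Distances: {0: 0, 1: 7, 2: 17, 3: 9, 4: 1, 5: 10}
Shortest distance to 4 = 1, path = [0, 4]


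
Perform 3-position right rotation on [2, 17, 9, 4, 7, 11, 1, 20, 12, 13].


Right rotate by 3: [20, 12, 13, 2, 17, 9, 4, 7, 11, 1]


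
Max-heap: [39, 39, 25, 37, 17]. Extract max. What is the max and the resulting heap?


Max = 39
Replace root with last, heapify down
Resulting heap: [39, 37, 25, 17]


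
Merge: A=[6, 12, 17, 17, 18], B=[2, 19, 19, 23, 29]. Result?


Compare heads, take smaller each step.
Merged: [2, 6, 12, 17, 17, 18, 19, 19, 23, 29]


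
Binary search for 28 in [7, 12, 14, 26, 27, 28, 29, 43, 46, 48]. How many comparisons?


Search for 28:
[0,9] mid=4 arr[4]=27
[5,9] mid=7 arr[7]=43
[5,6] mid=5 arr[5]=28
Total: 3 comparisons


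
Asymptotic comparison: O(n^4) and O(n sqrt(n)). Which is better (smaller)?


n^1.5 grows slower than quartic
O(n sqrt(n)) is asymptotically smaller; O(n^4) grows faster


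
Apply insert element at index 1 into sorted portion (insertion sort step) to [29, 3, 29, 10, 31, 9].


After one pass: [3, 29, 29, 10, 31, 9]


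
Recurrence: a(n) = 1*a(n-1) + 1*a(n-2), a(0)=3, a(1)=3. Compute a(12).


Build bottom-up:
...a(10)=267, a(11)=432, a(12)=1*432+1*267=699


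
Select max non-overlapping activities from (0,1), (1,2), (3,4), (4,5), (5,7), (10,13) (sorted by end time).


Greedy: pick earliest-ending, then skip overlaps.
Selected (6 activities): [(0, 1), (1, 2), (3, 4), (4, 5), (5, 7), (10, 13)]


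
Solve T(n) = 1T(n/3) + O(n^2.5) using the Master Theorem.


a=1, b=3, c=2.5. log_3(1)=0 < c=2.5. Case 3: O(n^c) = O(n^2.500)
Complexity: O(n^2.500)


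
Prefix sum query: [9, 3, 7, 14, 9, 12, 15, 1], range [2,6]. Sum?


Prefix sums: [0, 9, 12, 19, 33, 42, 54, 69, 70]
Sum[2..6] = prefix[7] - prefix[2] = 69 - 12 = 57


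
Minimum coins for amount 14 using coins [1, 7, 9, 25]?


dp[0]=0; dp[i]=1+min(dp[i-c] for c in coins)
...dp[9]=1, dp[10]=2, dp[11]=3, dp[12]=4, dp[13]=5, dp[14]=2
Minimum coins for 14 = 2


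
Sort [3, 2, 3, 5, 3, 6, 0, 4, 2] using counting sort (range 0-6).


Count array: [1, 0, 2, 3, 1, 1, 1]
Reconstruct: [0, 2, 2, 3, 3, 3, 4, 5, 6]


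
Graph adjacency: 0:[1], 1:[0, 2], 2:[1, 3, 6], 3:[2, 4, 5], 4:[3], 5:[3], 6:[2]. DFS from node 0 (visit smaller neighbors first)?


DFS stack-based: start with [0]
Visit order: [0, 1, 2, 3, 4, 5, 6]


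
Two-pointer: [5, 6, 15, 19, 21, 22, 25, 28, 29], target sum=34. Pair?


Two pointers: lo=0, hi=8
Found pair: (5, 29) summing to 34


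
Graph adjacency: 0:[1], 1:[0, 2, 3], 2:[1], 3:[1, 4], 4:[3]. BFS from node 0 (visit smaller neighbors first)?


BFS queue: start with [0]
Visit order: [0, 1, 2, 3, 4]


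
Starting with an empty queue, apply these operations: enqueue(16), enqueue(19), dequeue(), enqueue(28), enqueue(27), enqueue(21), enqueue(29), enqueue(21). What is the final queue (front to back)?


enqueue(16) -> [16]
enqueue(19) -> [16, 19]
dequeue() returns 16 -> [19]
enqueue(28) -> [19, 28]
enqueue(27) -> [19, 28, 27]
enqueue(21) -> [19, 28, 27, 21]
enqueue(29) -> [19, 28, 27, 21, 29]
enqueue(21) -> [19, 28, 27, 21, 29, 21]
Final queue (front to back): [19, 28, 27, 21, 29, 21]


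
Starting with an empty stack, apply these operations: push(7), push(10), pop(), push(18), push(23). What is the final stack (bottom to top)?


push(7) -> [7]
push(10) -> [7, 10]
pop() returns 10 -> [7]
push(18) -> [7, 18]
push(23) -> [7, 18, 23]
Final stack (bottom to top): [7, 18, 23]


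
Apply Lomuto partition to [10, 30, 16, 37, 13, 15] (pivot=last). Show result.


Elements <= 15 go left of pivot.
Result: [10, 13, 15, 37, 30, 16], pivot at index 2


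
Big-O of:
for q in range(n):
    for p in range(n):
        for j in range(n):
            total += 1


Per nesting level: O(n) * O(n) * O(n) = O(n^3)
Complexity: O(n^3)


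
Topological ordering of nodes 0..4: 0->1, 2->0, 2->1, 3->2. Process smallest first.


Kahn's algorithm, process smallest node first
Order: [3, 2, 0, 1, 4]


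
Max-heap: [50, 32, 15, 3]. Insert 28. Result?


Append 28: [50, 32, 15, 3, 28]
Bubble up: no swaps needed
Result: [50, 32, 15, 3, 28]


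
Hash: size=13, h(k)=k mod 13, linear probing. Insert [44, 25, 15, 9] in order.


Insertions: 44->slot 5; 25->slot 12; 15->slot 2; 9->slot 9
Table: [None, None, 15, None, None, 44, None, None, None, 9, None, None, 25]


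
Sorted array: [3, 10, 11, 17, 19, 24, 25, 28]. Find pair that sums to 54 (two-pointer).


Two pointers: lo=0, hi=7
No pair sums to 54


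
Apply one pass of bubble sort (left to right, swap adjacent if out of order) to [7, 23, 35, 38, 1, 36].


After one pass: [7, 23, 35, 1, 36, 38]


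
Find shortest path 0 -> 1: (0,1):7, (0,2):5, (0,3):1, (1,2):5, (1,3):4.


Dijkstra from 0:
Distances: {0: 0, 1: 5, 2: 5, 3: 1}
Shortest distance to 1 = 5, path = [0, 3, 1]


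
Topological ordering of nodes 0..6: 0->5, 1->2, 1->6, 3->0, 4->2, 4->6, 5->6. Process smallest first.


Kahn's algorithm, process smallest node first
Order: [1, 3, 0, 4, 2, 5, 6]


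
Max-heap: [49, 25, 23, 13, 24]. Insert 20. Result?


Append 20: [49, 25, 23, 13, 24, 20]
Bubble up: no swaps needed
Result: [49, 25, 23, 13, 24, 20]


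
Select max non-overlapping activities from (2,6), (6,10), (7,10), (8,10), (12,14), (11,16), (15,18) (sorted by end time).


Greedy: pick earliest-ending, then skip overlaps.
Selected (4 activities): [(2, 6), (6, 10), (12, 14), (15, 18)]


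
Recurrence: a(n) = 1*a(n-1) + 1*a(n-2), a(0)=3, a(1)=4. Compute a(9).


Build bottom-up:
...a(7)=76, a(8)=123, a(9)=1*123+1*76=199


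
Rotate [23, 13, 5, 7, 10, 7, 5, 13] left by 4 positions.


Left rotate by 4: [10, 7, 5, 13, 23, 13, 5, 7]


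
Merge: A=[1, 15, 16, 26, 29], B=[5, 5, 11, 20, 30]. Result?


Compare heads, take smaller each step.
Merged: [1, 5, 5, 11, 15, 16, 20, 26, 29, 30]


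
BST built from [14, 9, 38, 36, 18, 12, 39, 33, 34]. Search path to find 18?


BST root = 14
Search for 18: compare at each node
Path: [14, 38, 36, 18]


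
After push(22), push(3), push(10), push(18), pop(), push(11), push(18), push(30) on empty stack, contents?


push(22) -> [22]
push(3) -> [22, 3]
push(10) -> [22, 3, 10]
push(18) -> [22, 3, 10, 18]
pop() returns 18 -> [22, 3, 10]
push(11) -> [22, 3, 10, 11]
push(18) -> [22, 3, 10, 11, 18]
push(30) -> [22, 3, 10, 11, 18, 30]
Final stack (bottom to top): [22, 3, 10, 11, 18, 30]


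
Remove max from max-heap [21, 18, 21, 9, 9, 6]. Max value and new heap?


Max = 21
Replace root with last, heapify down
Resulting heap: [21, 18, 6, 9, 9]


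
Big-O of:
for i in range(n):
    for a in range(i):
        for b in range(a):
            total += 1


Per nesting level: O(n) * O(n) [triangular over i] * O(n) [triangular over a] = O(n^3)
Complexity: O(n^3)


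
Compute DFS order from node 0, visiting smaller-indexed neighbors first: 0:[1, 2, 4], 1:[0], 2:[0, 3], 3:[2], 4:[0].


DFS stack-based: start with [0]
Visit order: [0, 1, 2, 3, 4]


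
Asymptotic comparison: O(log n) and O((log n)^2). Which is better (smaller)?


logarithmic grows slower than polylogarithmic
O(log n) is asymptotically smaller; O((log n)^2) grows faster


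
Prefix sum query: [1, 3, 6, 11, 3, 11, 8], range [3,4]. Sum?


Prefix sums: [0, 1, 4, 10, 21, 24, 35, 43]
Sum[3..4] = prefix[5] - prefix[3] = 24 - 10 = 14


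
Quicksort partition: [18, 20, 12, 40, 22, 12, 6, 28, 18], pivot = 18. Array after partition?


Elements <= 18 go left of pivot.
Result: [18, 12, 12, 6, 18, 20, 40, 28, 22], pivot at index 4


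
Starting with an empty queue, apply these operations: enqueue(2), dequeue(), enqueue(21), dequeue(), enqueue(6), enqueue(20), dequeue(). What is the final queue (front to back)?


enqueue(2) -> [2]
dequeue() returns 2 -> []
enqueue(21) -> [21]
dequeue() returns 21 -> []
enqueue(6) -> [6]
enqueue(20) -> [6, 20]
dequeue() returns 6 -> [20]
Final queue (front to back): [20]


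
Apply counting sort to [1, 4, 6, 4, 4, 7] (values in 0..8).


Count array: [0, 1, 0, 0, 3, 0, 1, 1, 0]
Reconstruct: [1, 4, 4, 4, 6, 7]


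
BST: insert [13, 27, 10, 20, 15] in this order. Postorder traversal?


Root = 13; build tree by BST insertion.
Postorder traversal: [10, 15, 20, 27, 13]


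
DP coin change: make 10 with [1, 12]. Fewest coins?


dp[0]=0; dp[i]=1+min(dp[i-c] for c in coins)
...dp[5]=5, dp[6]=6, dp[7]=7, dp[8]=8, dp[9]=9, dp[10]=10
Minimum coins for 10 = 10


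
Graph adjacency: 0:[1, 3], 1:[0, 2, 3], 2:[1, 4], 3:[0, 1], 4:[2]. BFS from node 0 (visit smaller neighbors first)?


BFS queue: start with [0]
Visit order: [0, 1, 3, 2, 4]


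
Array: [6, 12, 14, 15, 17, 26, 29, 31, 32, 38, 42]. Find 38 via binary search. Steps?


Search for 38:
[0,10] mid=5 arr[5]=26
[6,10] mid=8 arr[8]=32
[9,10] mid=9 arr[9]=38
Total: 3 comparisons


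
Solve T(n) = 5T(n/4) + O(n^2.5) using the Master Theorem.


a=5, b=4, c=2.5. log_4(5)=1.161 < c=2.5. Case 3: O(n^c) = O(n^2.500)
Complexity: O(n^2.500)


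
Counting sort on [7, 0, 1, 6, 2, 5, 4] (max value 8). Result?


Count array: [1, 1, 1, 0, 1, 1, 1, 1, 0]
Reconstruct: [0, 1, 2, 4, 5, 6, 7]


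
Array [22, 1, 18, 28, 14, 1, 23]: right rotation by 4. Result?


Right rotate by 4: [28, 14, 1, 23, 22, 1, 18]


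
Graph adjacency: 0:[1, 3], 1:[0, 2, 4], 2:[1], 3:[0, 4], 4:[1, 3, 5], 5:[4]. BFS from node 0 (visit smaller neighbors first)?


BFS queue: start with [0]
Visit order: [0, 1, 3, 2, 4, 5]


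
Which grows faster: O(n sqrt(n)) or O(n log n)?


linearithmic grows slower than n^1.5
O(n log n) is asymptotically smaller; O(n sqrt(n)) grows faster


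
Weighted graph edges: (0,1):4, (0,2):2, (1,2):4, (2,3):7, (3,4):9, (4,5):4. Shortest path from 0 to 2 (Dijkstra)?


Dijkstra from 0:
Distances: {0: 0, 1: 4, 2: 2, 3: 9, 4: 18, 5: 22}
Shortest distance to 2 = 2, path = [0, 2]


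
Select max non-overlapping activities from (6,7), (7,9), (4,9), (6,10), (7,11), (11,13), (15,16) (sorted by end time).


Greedy: pick earliest-ending, then skip overlaps.
Selected (4 activities): [(6, 7), (7, 9), (11, 13), (15, 16)]


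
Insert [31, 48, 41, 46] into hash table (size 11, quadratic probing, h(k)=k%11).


Insertions: 31->slot 9; 48->slot 4; 41->slot 8; 46->slot 2
Table: [None, None, 46, None, 48, None, None, None, 41, 31, None]


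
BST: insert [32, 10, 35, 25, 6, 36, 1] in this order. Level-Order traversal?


Root = 32; build tree by BST insertion.
Level-Order traversal: [32, 10, 35, 6, 25, 36, 1]


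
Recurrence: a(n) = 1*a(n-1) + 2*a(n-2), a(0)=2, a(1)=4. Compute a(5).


Build bottom-up:
...a(3)=16, a(4)=32, a(5)=1*32+2*16=64


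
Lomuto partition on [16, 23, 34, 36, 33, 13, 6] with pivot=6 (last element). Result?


Elements <= 6 go left of pivot.
Result: [6, 23, 34, 36, 33, 13, 16], pivot at index 0


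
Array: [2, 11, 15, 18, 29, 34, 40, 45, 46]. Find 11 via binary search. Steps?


Search for 11:
[0,8] mid=4 arr[4]=29
[0,3] mid=1 arr[1]=11
Total: 2 comparisons


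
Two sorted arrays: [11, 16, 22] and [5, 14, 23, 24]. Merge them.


Compare heads, take smaller each step.
Merged: [5, 11, 14, 16, 22, 23, 24]


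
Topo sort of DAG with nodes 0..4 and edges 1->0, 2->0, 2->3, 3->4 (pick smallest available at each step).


Kahn's algorithm, process smallest node first
Order: [1, 2, 0, 3, 4]


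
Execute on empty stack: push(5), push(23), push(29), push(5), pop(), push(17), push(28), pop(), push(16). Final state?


push(5) -> [5]
push(23) -> [5, 23]
push(29) -> [5, 23, 29]
push(5) -> [5, 23, 29, 5]
pop() returns 5 -> [5, 23, 29]
push(17) -> [5, 23, 29, 17]
push(28) -> [5, 23, 29, 17, 28]
pop() returns 28 -> [5, 23, 29, 17]
push(16) -> [5, 23, 29, 17, 16]
Final stack (bottom to top): [5, 23, 29, 17, 16]


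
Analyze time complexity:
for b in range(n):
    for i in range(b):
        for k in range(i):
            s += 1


Per nesting level: O(n) * O(n) [triangular over b] * O(n) [triangular over i] = O(n^3)
Complexity: O(n^3)


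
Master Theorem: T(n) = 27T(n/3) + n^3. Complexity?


a=27, b=3, c=3. log_3(27)=3 = c=3. Case 2: O(n^c log n) = O(n^3 log n)
Complexity: O(n^3 log n)


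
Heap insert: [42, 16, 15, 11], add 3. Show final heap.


Append 3: [42, 16, 15, 11, 3]
Bubble up: no swaps needed
Result: [42, 16, 15, 11, 3]


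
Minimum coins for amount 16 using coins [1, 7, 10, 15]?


dp[0]=0; dp[i]=1+min(dp[i-c] for c in coins)
...dp[11]=2, dp[12]=3, dp[13]=4, dp[14]=2, dp[15]=1, dp[16]=2
Minimum coins for 16 = 2


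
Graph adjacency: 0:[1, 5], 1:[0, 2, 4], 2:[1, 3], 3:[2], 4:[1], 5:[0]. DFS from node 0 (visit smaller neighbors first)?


DFS stack-based: start with [0]
Visit order: [0, 1, 2, 3, 4, 5]


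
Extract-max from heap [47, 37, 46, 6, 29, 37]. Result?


Max = 47
Replace root with last, heapify down
Resulting heap: [46, 37, 37, 6, 29]


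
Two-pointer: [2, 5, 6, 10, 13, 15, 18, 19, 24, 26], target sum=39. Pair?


Two pointers: lo=0, hi=9
Found pair: (13, 26) summing to 39


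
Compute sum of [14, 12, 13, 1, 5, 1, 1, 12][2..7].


Prefix sums: [0, 14, 26, 39, 40, 45, 46, 47, 59]
Sum[2..7] = prefix[8] - prefix[2] = 59 - 26 = 33


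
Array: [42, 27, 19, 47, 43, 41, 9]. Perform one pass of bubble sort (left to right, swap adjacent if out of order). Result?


After one pass: [27, 19, 42, 43, 41, 9, 47]


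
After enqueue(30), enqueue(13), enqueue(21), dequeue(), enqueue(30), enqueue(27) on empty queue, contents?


enqueue(30) -> [30]
enqueue(13) -> [30, 13]
enqueue(21) -> [30, 13, 21]
dequeue() returns 30 -> [13, 21]
enqueue(30) -> [13, 21, 30]
enqueue(27) -> [13, 21, 30, 27]
Final queue (front to back): [13, 21, 30, 27]


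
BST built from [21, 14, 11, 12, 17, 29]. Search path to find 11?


BST root = 21
Search for 11: compare at each node
Path: [21, 14, 11]


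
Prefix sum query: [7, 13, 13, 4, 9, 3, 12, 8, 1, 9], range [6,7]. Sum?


Prefix sums: [0, 7, 20, 33, 37, 46, 49, 61, 69, 70, 79]
Sum[6..7] = prefix[8] - prefix[6] = 69 - 49 = 20


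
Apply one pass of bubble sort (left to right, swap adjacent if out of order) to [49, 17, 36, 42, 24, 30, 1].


After one pass: [17, 36, 42, 24, 30, 1, 49]
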